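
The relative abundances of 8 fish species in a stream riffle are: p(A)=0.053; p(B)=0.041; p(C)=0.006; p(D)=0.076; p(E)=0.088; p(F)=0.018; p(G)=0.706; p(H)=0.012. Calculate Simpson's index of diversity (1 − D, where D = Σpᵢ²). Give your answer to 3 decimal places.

D = 0.053² + 0.041² + 0.006² + 0.076² + 0.088² + 0.018² + 0.706² + 0.012² = 0.00281 + 0.00168 + 0.00004 + 0.00578 + 0.00774 + 0.00032 + 0.49844 + 0.00014 = 0.51695 (working shown to 5 dp, full precision carried).
So 1 − D = 0.48305, i.e. 0.483 to 3 decimal places.

0.483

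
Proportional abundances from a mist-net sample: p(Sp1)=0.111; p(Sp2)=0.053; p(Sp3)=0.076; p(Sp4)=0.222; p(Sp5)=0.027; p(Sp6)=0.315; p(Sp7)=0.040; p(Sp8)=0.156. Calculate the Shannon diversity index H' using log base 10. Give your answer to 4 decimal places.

0.7859

Each pᵢ log₁₀ pᵢ term (working shown to 6 dp, full precision carried): 0.111×(-0.954677)=-0.105969, 0.053×(-1.275724)=-0.067613, 0.076×(-1.119186)=-0.085058, 0.222×(-0.653647)=-0.145110, 0.027×(-1.568636)=-0.042353, 0.315×(-0.501689)=-0.158032, 0.04×(-1.397940)=-0.055918, 0.156×(-0.806875)=-0.125873.
Sum = -0.785926, so H' = 0.7859.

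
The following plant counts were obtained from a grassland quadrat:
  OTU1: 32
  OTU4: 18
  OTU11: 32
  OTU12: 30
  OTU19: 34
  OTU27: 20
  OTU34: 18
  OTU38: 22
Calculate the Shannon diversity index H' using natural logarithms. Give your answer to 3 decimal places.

Total N = 32+18+32+30+34+20+18+22 = 206, so the proportions are 0.15534, 0.08738, 0.15534, 0.14563, 0.16505, 0.09709, 0.08738, 0.1068 (working shown to 5 dp, full precision carried).
Each pᵢ ln pᵢ term: 0.15534×(-1.86214)=-0.28926, 0.08738×(-2.43750)=-0.21299, 0.15534×(-1.86214)=-0.28926, 0.14563×(-1.92668)=-0.28058, 0.16505×(-1.80152)=-0.29734, 0.09709×(-2.33214)=-0.22642, 0.08738×(-2.43750)=-0.21299, 0.1068×(-2.23683)=-0.23889.
Sum = -2.04773, so H' = 2.048.

2.048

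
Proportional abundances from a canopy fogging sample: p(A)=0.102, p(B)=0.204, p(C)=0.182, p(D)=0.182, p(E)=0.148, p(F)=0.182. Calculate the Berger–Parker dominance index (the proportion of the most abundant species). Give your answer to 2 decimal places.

The largest proportion is 0.204, i.e. d = 0.20 to 2 decimal places.

0.20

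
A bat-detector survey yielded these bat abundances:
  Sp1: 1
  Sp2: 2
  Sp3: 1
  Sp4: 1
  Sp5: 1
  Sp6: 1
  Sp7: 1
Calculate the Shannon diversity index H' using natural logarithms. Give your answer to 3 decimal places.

1.906

Total N = 1+2+1+1+1+1+1 = 8, so the proportions are 0.125, 0.25, 0.125, 0.125, 0.125, 0.125, 0.125 (working shown to 5 dp, full precision carried).
Each pᵢ ln pᵢ term: 0.125×(-2.07944)=-0.25993, 0.25×(-1.38629)=-0.34657, 0.125×(-2.07944)=-0.25993, 0.125×(-2.07944)=-0.25993, 0.125×(-2.07944)=-0.25993, 0.125×(-2.07944)=-0.25993, 0.125×(-2.07944)=-0.25993.
Sum = -1.90615, so H' = 1.906.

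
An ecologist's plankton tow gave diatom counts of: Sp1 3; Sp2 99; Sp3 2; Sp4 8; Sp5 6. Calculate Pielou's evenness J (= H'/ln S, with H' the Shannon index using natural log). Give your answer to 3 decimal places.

Total N = 3+99+2+8+6 = 118, so the proportions are 0.02542, 0.83898, 0.01695, 0.0678, 0.05085 (working shown to 5 dp, full precision carried).
H' = −Σ pᵢ ln pᵢ = −((-0.09336) + (-0.14730) + (-0.06911) + (-0.18246) + (-0.15147)) = 0.64369.
With S = 5 species, ln S = 1.60944, so J = 0.64369/1.60944 = 0.39995, i.e. 0.400 to 3 decimal places.

0.400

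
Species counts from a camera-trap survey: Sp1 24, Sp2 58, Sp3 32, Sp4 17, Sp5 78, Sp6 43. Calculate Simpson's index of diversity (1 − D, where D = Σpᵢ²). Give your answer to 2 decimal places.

Total N = 24+58+32+17+78+43 = 252, so the proportions are 0.0952, 0.2302, 0.127, 0.0675, 0.3095, 0.1706 (working shown to 4 dp, full precision carried).
D = 0.0952² + 0.2302² + 0.127² + 0.0675² + 0.3095² + 0.1706² = 0.0091 + 0.0530 + 0.0161 + 0.0046 + 0.0958 + 0.0291 = 0.2076.
So 1 − D = 0.7924, i.e. 0.79 to 2 decimal places.

0.79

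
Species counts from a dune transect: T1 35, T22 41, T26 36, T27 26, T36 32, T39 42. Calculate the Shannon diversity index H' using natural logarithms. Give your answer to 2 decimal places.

Total N = 35+41+36+26+32+42 = 212, so the proportions are 0.1651, 0.1934, 0.1698, 0.1226, 0.1509, 0.1981 (working shown to 4 dp, full precision carried).
Each pᵢ ln pᵢ term: 0.1651×(-1.8012)=-0.2974, 0.1934×(-1.6430)=-0.3178, 0.1698×(-1.7731)=-0.3011, 0.1226×(-2.0985)=-0.2574, 0.1509×(-1.8909)=-0.2854, 0.1981×(-1.6189)=-0.3207.
Sum = -1.7797, so H' = 1.78.

1.78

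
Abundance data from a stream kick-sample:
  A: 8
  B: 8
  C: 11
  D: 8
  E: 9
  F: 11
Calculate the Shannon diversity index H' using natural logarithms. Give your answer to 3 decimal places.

Total N = 8+8+11+8+9+11 = 55, so the proportions are 0.14545, 0.14545, 0.2, 0.14545, 0.16364, 0.2 (working shown to 5 dp, full precision carried).
Each pᵢ ln pᵢ term: 0.14545×(-1.92789)=-0.28042, 0.14545×(-1.92789)=-0.28042, 0.2×(-1.60944)=-0.32189, 0.14545×(-1.92789)=-0.28042, 0.16364×(-1.81011)=-0.29620, 0.2×(-1.60944)=-0.32189.
Sum = -1.78124, so H' = 1.781.

1.781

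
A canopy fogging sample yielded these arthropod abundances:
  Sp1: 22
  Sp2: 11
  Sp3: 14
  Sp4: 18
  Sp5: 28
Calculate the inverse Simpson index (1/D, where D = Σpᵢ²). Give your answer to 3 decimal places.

Total N = 22+11+14+18+28 = 93, so the proportions are 0.2365591, 0.1182796, 0.1505376, 0.1935484, 0.3010753 (working shown to 7 dp, full precision carried).
D = 0.2365591² + 0.1182796² + 0.1505376² + 0.1935484² + 0.3010753² = 0.0559602 + 0.0139901 + 0.0226616 + 0.0374610 + 0.0906463 = 0.2207192.
So 1/D = 4.53064, i.e. 4.531 to 3 decimal places.

4.531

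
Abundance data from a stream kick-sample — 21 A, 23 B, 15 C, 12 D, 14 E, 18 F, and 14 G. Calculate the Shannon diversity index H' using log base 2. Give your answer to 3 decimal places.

2.771

Total N = 21+23+15+12+14+18+14 = 117, so the proportions are 0.17949, 0.19658, 0.12821, 0.10256, 0.11966, 0.15385, 0.11966 (working shown to 5 dp, full precision carried).
Each pᵢ log₂ pᵢ term: 0.17949×(-2.47805)=-0.44478, 0.19658×(-2.34680)=-0.46134, 0.12821×(-2.96347)=-0.37993, 0.10256×(-3.28540)=-0.33696, 0.11966×(-3.06301)=-0.36651, 0.15385×(-2.70044)=-0.41545, 0.11966×(-3.06301)=-0.36651.
Sum = -2.77149, so H' = 2.771.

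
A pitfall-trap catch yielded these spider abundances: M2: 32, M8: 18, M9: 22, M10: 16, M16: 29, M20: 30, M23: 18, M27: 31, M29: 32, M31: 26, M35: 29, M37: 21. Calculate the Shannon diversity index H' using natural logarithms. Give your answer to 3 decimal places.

2.458

Total N = 32+18+22+16+29+30+18+31+32+26+29+21 = 304, so the proportions are 0.10526, 0.05921, 0.07237, 0.05263, 0.09539, 0.09868, 0.05921, 0.10197, 0.10526, 0.08553, 0.09539, 0.06908 (working shown to 5 dp, full precision carried).
Each pᵢ ln pᵢ term: 0.10526×(-2.25129)=-0.23698, 0.05921×(-2.82666)=-0.16737, 0.07237×(-2.62599)=-0.19004, 0.05263×(-2.94444)=-0.15497, 0.09539×(-2.34973)=-0.22415, 0.09868×(-2.31583)=-0.22854, 0.05921×(-2.82666)=-0.16737, 0.10197×(-2.28304)=-0.23281, 0.10526×(-2.25129)=-0.23698, 0.08553×(-2.45893)=-0.21030, 0.09539×(-2.34973)=-0.22415, 0.06908×(-2.67251)=-0.18461.
Sum = -2.45827, so H' = 2.458.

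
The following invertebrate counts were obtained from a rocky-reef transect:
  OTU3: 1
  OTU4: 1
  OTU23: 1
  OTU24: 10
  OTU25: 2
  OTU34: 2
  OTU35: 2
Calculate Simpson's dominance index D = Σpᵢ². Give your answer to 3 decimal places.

Total N = 1+1+1+10+2+2+2 = 19, so the proportions are 0.05263, 0.05263, 0.05263, 0.52632, 0.10526, 0.10526, 0.10526 (working shown to 5 dp, full precision carried).
D = 0.05263² + 0.05263² + 0.05263² + 0.52632² + 0.10526² + 0.10526² + 0.10526² = 0.00277 + 0.00277 + 0.00277 + 0.27701 + 0.01108 + 0.01108 + 0.01108 = 0.31856.
To 3 decimal places, D = 0.319.

0.319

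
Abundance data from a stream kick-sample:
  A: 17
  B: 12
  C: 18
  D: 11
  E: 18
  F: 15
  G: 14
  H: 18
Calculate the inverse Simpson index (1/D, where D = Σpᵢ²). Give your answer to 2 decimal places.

7.77

Total N = 17+12+18+11+18+15+14+18 = 123, so the proportions are 0.138211, 0.097561, 0.146341, 0.089431, 0.146341, 0.121951, 0.113821, 0.146341 (working shown to 6 dp, full precision carried).
D = 0.138211² + 0.097561² + 0.146341² + 0.089431² + 0.146341² + 0.121951² + 0.113821² + 0.146341² = 0.019102 + 0.009518 + 0.021416 + 0.007998 + 0.021416 + 0.014872 + 0.012955 + 0.021416 = 0.128693.
So 1/D = 7.7704, i.e. 7.77 to 2 decimal places.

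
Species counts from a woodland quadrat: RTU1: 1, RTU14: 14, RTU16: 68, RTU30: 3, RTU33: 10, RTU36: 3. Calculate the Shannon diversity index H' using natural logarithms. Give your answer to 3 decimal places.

Total N = 1+14+68+3+10+3 = 99, so the proportions are 0.0101, 0.14141, 0.68687, 0.0303, 0.10101, 0.0303 (working shown to 5 dp, full precision carried).
Each pᵢ ln pᵢ term: 0.0101×(-4.59512)=-0.04642, 0.14141×(-1.95606)=-0.27661, 0.68687×(-0.37561)=-0.25800, 0.0303×(-3.49651)=-0.10595, 0.10101×(-2.29253)=-0.23157, 0.0303×(-3.49651)=-0.10595.
Sum = -1.02451, so H' = 1.025.

1.025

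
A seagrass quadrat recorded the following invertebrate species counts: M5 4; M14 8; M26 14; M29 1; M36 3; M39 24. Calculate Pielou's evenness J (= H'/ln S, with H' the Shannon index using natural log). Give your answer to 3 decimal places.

0.793

Total N = 4+8+14+1+3+24 = 54, so the proportions are 0.07407, 0.14815, 0.25926, 0.01852, 0.05556, 0.44444 (working shown to 5 dp, full precision carried).
H' = −Σ pᵢ ln pᵢ = −((-0.19279) + (-0.28290) + (-0.34998) + (-0.07387) + (-0.16058) + (-0.36041)) = 1.42053.
With S = 6 species, ln S = 1.79176, so J = 1.42053/1.79176 = 0.79281, i.e. 0.793 to 3 decimal places.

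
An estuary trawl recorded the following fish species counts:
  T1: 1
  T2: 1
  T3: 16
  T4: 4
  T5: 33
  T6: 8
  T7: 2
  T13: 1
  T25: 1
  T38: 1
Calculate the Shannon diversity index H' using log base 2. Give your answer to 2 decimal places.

Total N = 1+1+16+4+33+8+2+1+1+1 = 68, so the proportions are 0.0147, 0.0147, 0.2353, 0.0588, 0.4853, 0.1176, 0.0294, 0.0147, 0.0147, 0.0147 (working shown to 4 dp, full precision carried).
Each pᵢ log₂ pᵢ term: 0.0147×(-6.0875)=-0.0895, 0.0147×(-6.0875)=-0.0895, 0.2353×(-2.0875)=-0.4912, 0.0588×(-4.0875)=-0.2404, 0.4853×(-1.0431)=-0.5062, 0.1176×(-3.0875)=-0.3632, 0.0294×(-5.0875)=-0.1496, 0.0147×(-6.0875)=-0.0895, 0.0147×(-6.0875)=-0.0895, 0.0147×(-6.0875)=-0.0895.
Sum = -2.1983, so H' = 2.20.

2.20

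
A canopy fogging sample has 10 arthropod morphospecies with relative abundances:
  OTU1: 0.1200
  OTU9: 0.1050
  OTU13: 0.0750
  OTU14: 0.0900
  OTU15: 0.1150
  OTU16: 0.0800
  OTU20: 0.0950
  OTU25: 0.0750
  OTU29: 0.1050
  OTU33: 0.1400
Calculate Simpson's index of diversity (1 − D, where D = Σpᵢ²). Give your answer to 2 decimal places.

0.90

D = 0.12² + 0.105² + 0.075² + 0.09² + 0.115² + 0.08² + 0.095² + 0.075² + 0.105² + 0.14² = 0.0144 + 0.0110 + 0.0056 + 0.0081 + 0.0132 + 0.0064 + 0.0090 + 0.0056 + 0.0110 + 0.0196 = 0.1041 (working shown to 4 dp, full precision carried).
So 1 − D = 0.8960, i.e. 0.90 to 2 decimal places.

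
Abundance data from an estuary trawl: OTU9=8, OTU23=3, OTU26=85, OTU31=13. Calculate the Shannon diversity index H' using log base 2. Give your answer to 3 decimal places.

Total N = 8+3+85+13 = 109, so the proportions are 0.07339, 0.02752, 0.77982, 0.11927 (working shown to 5 dp, full precision carried).
Each pᵢ log₂ pᵢ term: 0.07339×(-3.76818)=-0.27656, 0.02752×(-5.18322)=-0.14266, 0.77982×(-0.35879)=-0.27979, 0.11927×(-3.06774)=-0.36588.
Sum = -1.06489, so H' = 1.065.

1.065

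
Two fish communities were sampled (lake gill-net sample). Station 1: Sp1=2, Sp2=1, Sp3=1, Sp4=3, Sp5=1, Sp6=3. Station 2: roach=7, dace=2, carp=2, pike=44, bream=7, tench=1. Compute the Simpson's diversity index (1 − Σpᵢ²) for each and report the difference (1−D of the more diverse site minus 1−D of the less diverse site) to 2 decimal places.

0.31

Station 1: N=11, proportions 0.1818, 0.0909, 0.0909, 0.2727, 0.0909, 0.2727, giving 1−D = 0.7934 (working shown to 4 dp, full precision carried).
Station 2: N=63, proportions 0.1111, 0.0317, 0.0317, 0.6984, 0.1111, 0.0159, giving 1−D = 0.4853.
Difference = |0.7934 − 0.4853| = 0.3081, i.e. 0.31 to 2 decimal places.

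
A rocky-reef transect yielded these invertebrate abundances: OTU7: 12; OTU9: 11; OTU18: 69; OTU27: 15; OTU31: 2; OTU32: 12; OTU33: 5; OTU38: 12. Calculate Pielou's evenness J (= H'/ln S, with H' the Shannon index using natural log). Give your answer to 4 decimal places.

0.7733

Total N = 12+11+69+15+2+12+5+12 = 138, so the proportions are 0.086957, 0.07971, 0.5, 0.108696, 0.014493, 0.086957, 0.036232, 0.086957 (working shown to 6 dp, full precision carried).
H' = −Σ pᵢ ln pᵢ = −((-0.212378) + (-0.201616) + (-0.346574) + (-0.241218) + (-0.061364) + (-0.212378) + (-0.120211) + (-0.212378)) = 1.608115.
With S = 8 species, ln S = 2.079442, so J = 1.608115/2.079442 = 0.773340, i.e. 0.7733 to 4 decimal places.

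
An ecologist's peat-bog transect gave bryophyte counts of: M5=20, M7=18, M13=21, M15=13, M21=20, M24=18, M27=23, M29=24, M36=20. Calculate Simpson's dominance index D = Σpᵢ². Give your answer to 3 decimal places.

0.114

Total N = 20+18+21+13+20+18+23+24+20 = 177, so the proportions are 0.11299, 0.10169, 0.11864, 0.07345, 0.11299, 0.10169, 0.12994, 0.13559, 0.11299 (working shown to 5 dp, full precision carried).
D = 0.11299² + 0.10169² + 0.11864² + 0.07345² + 0.11299² + 0.10169² + 0.12994² + 0.13559² + 0.11299² = 0.01277 + 0.01034 + 0.01408 + 0.00539 + 0.01277 + 0.01034 + 0.01689 + 0.01839 + 0.01277 = 0.11373.
To 3 decimal places, D = 0.114.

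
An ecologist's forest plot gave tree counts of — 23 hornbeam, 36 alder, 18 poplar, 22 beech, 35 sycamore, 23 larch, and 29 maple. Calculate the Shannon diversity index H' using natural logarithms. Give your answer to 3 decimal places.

1.917

Total N = 23+36+18+22+35+23+29 = 186, so the proportions are 0.12366, 0.19355, 0.09677, 0.11828, 0.18817, 0.12366, 0.15591 (working shown to 5 dp, full precision carried).
Each pᵢ ln pᵢ term: 0.12366×(-2.09025)=-0.25847, 0.19355×(-1.64223)=-0.31785, 0.09677×(-2.33537)=-0.22600, 0.11828×(-2.13470)=-0.25249, 0.18817×(-1.67040)=-0.31432, 0.12366×(-2.09025)=-0.25847, 0.15591×(-1.85845)=-0.28976.
Sum = -1.91737, so H' = 1.917.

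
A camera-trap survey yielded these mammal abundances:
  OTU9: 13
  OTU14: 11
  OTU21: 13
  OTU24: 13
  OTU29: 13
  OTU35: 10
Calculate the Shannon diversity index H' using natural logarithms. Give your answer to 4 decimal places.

Total N = 13+11+13+13+13+10 = 73, so the proportions are 0.178082, 0.150685, 0.178082, 0.178082, 0.178082, 0.136986 (working shown to 6 dp, full precision carried).
Each pᵢ ln pᵢ term: 0.178082×(-1.725510)=-0.307283, 0.150685×(-1.892564)=-0.285181, 0.178082×(-1.725510)=-0.307283, 0.178082×(-1.725510)=-0.307283, 0.178082×(-1.725510)=-0.307283, 0.136986×(-1.987874)=-0.272312.
Sum = -1.786623, so H' = 1.7866.

1.7866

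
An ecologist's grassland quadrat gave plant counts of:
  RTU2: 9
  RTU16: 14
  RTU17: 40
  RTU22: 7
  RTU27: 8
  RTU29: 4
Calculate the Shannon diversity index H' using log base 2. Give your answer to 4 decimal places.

2.1336

Total N = 9+14+40+7+8+4 = 82, so the proportions are 0.109756, 0.170732, 0.487805, 0.085366, 0.097561, 0.04878 (working shown to 6 dp, full precision carried).
Each pᵢ log₂ pᵢ term: 0.109756×(-3.187627)=-0.349862, 0.170732×(-2.550197)=-0.435400, 0.487805×(-1.035624)=-0.505182, 0.085366×(-3.550197)=-0.303066, 0.097561×(-3.357552)=-0.327566, 0.04878×(-4.357552)=-0.212564.
Sum = -2.133639, so H' = 2.1336.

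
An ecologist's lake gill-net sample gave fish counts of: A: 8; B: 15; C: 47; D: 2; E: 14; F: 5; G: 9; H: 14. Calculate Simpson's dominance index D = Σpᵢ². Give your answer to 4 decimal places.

Total N = 8+15+47+2+14+5+9+14 = 114, so the proportions are 0.070175, 0.131579, 0.412281, 0.017544, 0.122807, 0.04386, 0.078947, 0.122807 (working shown to 6 dp, full precision carried).
D = 0.070175² + 0.131579² + 0.412281² + 0.017544² + 0.122807² + 0.04386² + 0.078947² + 0.122807² = 0.004925 + 0.017313 + 0.169975 + 0.000308 + 0.015082 + 0.001924 + 0.006233 + 0.015082 = 0.230840.
To 4 decimal places, D = 0.2308.

0.2308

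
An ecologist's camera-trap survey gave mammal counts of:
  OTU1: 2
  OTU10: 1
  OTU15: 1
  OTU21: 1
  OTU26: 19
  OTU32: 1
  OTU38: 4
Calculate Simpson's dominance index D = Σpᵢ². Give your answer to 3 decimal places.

Total N = 2+1+1+1+19+1+4 = 29, so the proportions are 0.06897, 0.03448, 0.03448, 0.03448, 0.65517, 0.03448, 0.13793 (working shown to 5 dp, full precision carried).
D = 0.06897² + 0.03448² + 0.03448² + 0.03448² + 0.65517² + 0.03448² + 0.13793² = 0.00476 + 0.00119 + 0.00119 + 0.00119 + 0.42925 + 0.00119 + 0.01902 = 0.45779.
To 3 decimal places, D = 0.458.

0.458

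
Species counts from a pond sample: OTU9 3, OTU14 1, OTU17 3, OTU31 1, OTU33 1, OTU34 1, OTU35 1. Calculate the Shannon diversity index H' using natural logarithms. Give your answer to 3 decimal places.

Total N = 3+1+3+1+1+1+1 = 11, so the proportions are 0.27273, 0.09091, 0.27273, 0.09091, 0.09091, 0.09091, 0.09091 (working shown to 5 dp, full precision carried).
Each pᵢ ln pᵢ term: 0.27273×(-1.29928)=-0.35435, 0.09091×(-2.39790)=-0.21799, 0.27273×(-1.29928)=-0.35435, 0.09091×(-2.39790)=-0.21799, 0.09091×(-2.39790)=-0.21799, 0.09091×(-2.39790)=-0.21799, 0.09091×(-2.39790)=-0.21799.
Sum = -1.79865, so H' = 1.799.

1.799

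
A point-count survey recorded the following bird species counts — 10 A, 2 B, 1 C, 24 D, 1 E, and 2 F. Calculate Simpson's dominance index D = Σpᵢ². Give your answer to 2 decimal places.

Total N = 10+2+1+24+1+2 = 40, so the proportions are 0.25, 0.05, 0.025, 0.6, 0.025, 0.05 (working shown to 4 dp, full precision carried).
D = 0.25² + 0.05² + 0.025² + 0.6² + 0.025² + 0.05² = 0.0625 + 0.0025 + 0.0006 + 0.3600 + 0.0006 + 0.0025 = 0.4287.
To 2 decimal places, D = 0.43.

0.43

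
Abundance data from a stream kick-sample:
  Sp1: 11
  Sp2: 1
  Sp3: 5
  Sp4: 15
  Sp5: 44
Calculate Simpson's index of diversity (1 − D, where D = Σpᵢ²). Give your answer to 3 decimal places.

Total N = 11+1+5+15+44 = 76, so the proportions are 0.14474, 0.01316, 0.06579, 0.19737, 0.57895 (working shown to 5 dp, full precision carried).
D = 0.14474² + 0.01316² + 0.06579² + 0.19737² + 0.57895² = 0.02095 + 0.00017 + 0.00433 + 0.03895 + 0.33518 = 0.39958.
So 1 − D = 0.60042, i.e. 0.600 to 3 decimal places.

0.600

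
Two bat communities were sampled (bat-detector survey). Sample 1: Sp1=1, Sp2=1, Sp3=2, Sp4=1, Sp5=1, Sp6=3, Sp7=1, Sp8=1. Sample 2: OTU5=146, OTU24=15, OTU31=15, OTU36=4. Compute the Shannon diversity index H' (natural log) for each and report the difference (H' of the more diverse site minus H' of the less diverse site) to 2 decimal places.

Sample 1: N=11, proportions 0.0909, 0.0909, 0.1818, 0.0909, 0.0909, 0.2727, 0.0909, 0.0909, giving H' = 1.9722 (working shown to 4 dp, full precision carried).
Sample 2: N=180, proportions 0.8111, 0.0833, 0.0833, 0.0222, giving H' = 0.6685.
Difference = |1.9722 − 0.6685| = 1.3037, i.e. 1.30 to 2 decimal places.

1.30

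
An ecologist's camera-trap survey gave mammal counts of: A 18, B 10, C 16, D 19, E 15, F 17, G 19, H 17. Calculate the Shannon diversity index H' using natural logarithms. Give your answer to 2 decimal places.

2.06

Total N = 18+10+16+19+15+17+19+17 = 131, so the proportions are 0.1374, 0.0763, 0.1221, 0.145, 0.1145, 0.1298, 0.145, 0.1298 (working shown to 4 dp, full precision carried).
Each pᵢ ln pᵢ term: 0.1374×(-1.9848)=-0.2727, 0.0763×(-2.5726)=-0.1964, 0.1221×(-2.1026)=-0.2568, 0.145×(-1.9308)=-0.2800, 0.1145×(-2.1671)=-0.2481, 0.1298×(-2.0420)=-0.2650, 0.145×(-1.9308)=-0.2800, 0.1298×(-2.0420)=-0.2650.
Sum = -2.0641, so H' = 2.06.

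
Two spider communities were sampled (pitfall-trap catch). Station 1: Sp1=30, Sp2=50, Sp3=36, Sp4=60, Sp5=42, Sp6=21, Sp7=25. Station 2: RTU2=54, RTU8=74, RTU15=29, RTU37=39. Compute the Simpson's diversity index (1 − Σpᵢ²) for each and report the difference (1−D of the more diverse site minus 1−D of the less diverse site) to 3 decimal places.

0.120

Station 1: N=264, proportions 0.11364, 0.18939, 0.13636, 0.22727, 0.15909, 0.07955, 0.0947, giving 1−D = 0.84036 (working shown to 5 dp, full precision carried).
Station 2: N=196, proportions 0.27551, 0.37755, 0.14796, 0.19898, giving 1−D = 0.72006.
Difference = |0.84036 − 0.72006| = 0.12030, i.e. 0.120 to 3 decimal places.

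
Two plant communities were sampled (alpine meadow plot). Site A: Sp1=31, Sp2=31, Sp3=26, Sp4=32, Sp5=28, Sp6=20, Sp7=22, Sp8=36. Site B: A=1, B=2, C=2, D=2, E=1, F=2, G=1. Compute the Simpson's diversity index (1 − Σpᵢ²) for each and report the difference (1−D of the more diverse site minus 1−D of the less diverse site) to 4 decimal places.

Site A: N=226, proportions 0.137168, 0.137168, 0.115044, 0.141593, 0.123894, 0.088496, 0.097345, 0.159292, giving 1−D = 0.871055 (working shown to 6 dp, full precision carried).
Site B: N=11, proportions 0.090909, 0.181818, 0.181818, 0.181818, 0.090909, 0.181818, 0.090909, giving 1−D = 0.842975.
Difference = |0.871055 − 0.842975| = 0.028080, i.e. 0.0281 to 4 decimal places.

0.0281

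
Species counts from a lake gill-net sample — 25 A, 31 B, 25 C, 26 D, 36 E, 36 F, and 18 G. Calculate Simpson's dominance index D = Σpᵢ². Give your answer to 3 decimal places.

Total N = 25+31+25+26+36+36+18 = 197, so the proportions are 0.1269, 0.15736, 0.1269, 0.13198, 0.18274, 0.18274, 0.09137 (working shown to 5 dp, full precision carried).
D = 0.1269² + 0.15736² + 0.1269² + 0.13198² + 0.18274² + 0.18274² + 0.09137² = 0.01610 + 0.02476 + 0.01610 + 0.01742 + 0.03339 + 0.03339 + 0.00835 = 0.14953.
To 3 decimal places, D = 0.150.

0.150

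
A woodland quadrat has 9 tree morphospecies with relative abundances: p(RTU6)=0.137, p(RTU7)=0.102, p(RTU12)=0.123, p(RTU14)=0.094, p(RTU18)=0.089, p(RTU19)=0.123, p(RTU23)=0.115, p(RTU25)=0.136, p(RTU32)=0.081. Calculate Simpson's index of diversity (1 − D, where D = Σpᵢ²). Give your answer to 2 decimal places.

0.89

D = 0.137² + 0.102² + 0.123² + 0.094² + 0.089² + 0.123² + 0.115² + 0.136² + 0.081² = 0.0188 + 0.0104 + 0.0151 + 0.0088 + 0.0079 + 0.0151 + 0.0132 + 0.0185 + 0.0066 = 0.1145 (working shown to 4 dp, full precision carried).
So 1 − D = 0.8855, i.e. 0.89 to 2 decimal places.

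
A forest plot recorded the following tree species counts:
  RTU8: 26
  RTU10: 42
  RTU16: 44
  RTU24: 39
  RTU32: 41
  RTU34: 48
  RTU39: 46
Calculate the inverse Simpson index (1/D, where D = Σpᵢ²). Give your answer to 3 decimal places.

Total N = 26+42+44+39+41+48+46 = 286, so the proportions are 0.0909091, 0.1468531, 0.1538462, 0.1363636, 0.1433566, 0.1678322, 0.1608392 (working shown to 7 dp, full precision carried).
D = 0.0909091² + 0.1468531² + 0.1538462² + 0.1363636² + 0.1433566² + 0.1678322² + 0.1608392² = 0.0082645 + 0.0215658 + 0.0236686 + 0.0185950 + 0.0205511 + 0.0281676 + 0.0258692 = 0.1466820.
So 1/D = 6.81747, i.e. 6.817 to 3 decimal places.

6.817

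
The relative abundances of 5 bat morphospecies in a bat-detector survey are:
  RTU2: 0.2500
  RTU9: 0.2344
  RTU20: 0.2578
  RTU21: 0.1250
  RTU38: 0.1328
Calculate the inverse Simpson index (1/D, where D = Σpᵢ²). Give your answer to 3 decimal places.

4.605

D = 0.25² + 0.2344² + 0.2578² + 0.125² + 0.1328² = 0.0625000 + 0.0549434 + 0.0664608 + 0.0156250 + 0.0176358 = 0.2171650 (working shown to 7 dp, full precision carried).
So 1/D = 4.60479, i.e. 4.605 to 3 decimal places.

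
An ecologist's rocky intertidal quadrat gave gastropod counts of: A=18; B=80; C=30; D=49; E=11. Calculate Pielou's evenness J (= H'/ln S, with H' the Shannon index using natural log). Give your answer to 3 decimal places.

Total N = 18+80+30+49+11 = 188, so the proportions are 0.09574, 0.42553, 0.15957, 0.26064, 0.05851 (working shown to 5 dp, full precision carried).
H' = −Σ pᵢ ln pᵢ = −((-0.22462) + (-0.36358) + (-0.29286) + (-0.35046) + (-0.16609)) = 1.39761.
With S = 5 species, ln S = 1.60944, so J = 1.39761/1.60944 = 0.86838, i.e. 0.868 to 3 decimal places.

0.868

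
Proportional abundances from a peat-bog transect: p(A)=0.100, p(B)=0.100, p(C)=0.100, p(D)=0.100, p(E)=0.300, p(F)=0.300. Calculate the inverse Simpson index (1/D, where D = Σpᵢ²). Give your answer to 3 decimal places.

D = 0.1² + 0.1² + 0.1² + 0.1² + 0.3² + 0.3² = 0.0100000 + 0.0100000 + 0.0100000 + 0.0100000 + 0.0900000 + 0.0900000 = 0.2200000 (working shown to 7 dp, full precision carried).
So 1/D = 4.54545, i.e. 4.545 to 3 decimal places.

4.545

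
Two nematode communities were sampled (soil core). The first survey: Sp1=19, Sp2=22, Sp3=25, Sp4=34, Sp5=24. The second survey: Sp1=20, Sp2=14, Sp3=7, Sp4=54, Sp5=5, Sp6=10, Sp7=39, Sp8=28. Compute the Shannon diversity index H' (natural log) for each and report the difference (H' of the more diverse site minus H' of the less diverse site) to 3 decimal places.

0.235

The first survey: N=124, proportions 0.15323, 0.17742, 0.20161, 0.27419, 0.19355, giving H' = 1.58973 (working shown to 5 dp, full precision carried).
The second survey: N=177, proportions 0.11299, 0.0791, 0.03955, 0.30508, 0.02825, 0.0565, 0.22034, 0.15819, giving H' = 1.82507.
Difference = |1.58973 − 1.82507| = 0.23534, i.e. 0.235 to 3 decimal places.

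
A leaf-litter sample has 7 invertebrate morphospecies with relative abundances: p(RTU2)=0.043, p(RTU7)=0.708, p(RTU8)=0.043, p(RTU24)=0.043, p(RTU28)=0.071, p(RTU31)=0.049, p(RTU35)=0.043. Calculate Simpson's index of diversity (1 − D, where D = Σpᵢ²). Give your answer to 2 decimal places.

D = 0.043² + 0.708² + 0.043² + 0.043² + 0.071² + 0.049² + 0.043² = 0.0018 + 0.5013 + 0.0018 + 0.0018 + 0.0050 + 0.0024 + 0.0018 = 0.5161 (working shown to 4 dp, full precision carried).
So 1 − D = 0.4839, i.e. 0.48 to 2 decimal places.

0.48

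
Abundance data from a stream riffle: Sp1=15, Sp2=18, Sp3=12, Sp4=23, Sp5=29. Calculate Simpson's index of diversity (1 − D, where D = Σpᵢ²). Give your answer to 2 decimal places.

0.78

Total N = 15+18+12+23+29 = 97, so the proportions are 0.1546, 0.1856, 0.1237, 0.2371, 0.299 (working shown to 4 dp, full precision carried).
D = 0.1546² + 0.1856² + 0.1237² + 0.2371² + 0.299² = 0.0239 + 0.0344 + 0.0153 + 0.0562 + 0.0894 = 0.2193.
So 1 − D = 0.7807, i.e. 0.78 to 2 decimal places.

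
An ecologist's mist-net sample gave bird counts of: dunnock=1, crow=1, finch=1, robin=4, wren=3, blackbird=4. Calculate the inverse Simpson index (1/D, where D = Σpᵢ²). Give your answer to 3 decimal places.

Total N = 1+1+1+4+3+4 = 14, so the proportions are 0.0714286, 0.0714286, 0.0714286, 0.2857143, 0.2142857, 0.2857143 (working shown to 7 dp, full precision carried).
D = 0.0714286² + 0.0714286² + 0.0714286² + 0.2857143² + 0.2142857² + 0.2857143² = 0.0051020 + 0.0051020 + 0.0051020 + 0.0816327 + 0.0459184 + 0.0816327 = 0.2244898.
So 1/D = 4.45455, i.e. 4.455 to 3 decimal places.

4.455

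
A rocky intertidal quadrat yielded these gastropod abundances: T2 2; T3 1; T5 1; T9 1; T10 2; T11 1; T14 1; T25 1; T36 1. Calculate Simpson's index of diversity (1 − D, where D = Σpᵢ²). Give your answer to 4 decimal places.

0.8760

Total N = 2+1+1+1+2+1+1+1+1 = 11, so the proportions are 0.181818, 0.090909, 0.090909, 0.090909, 0.181818, 0.090909, 0.090909, 0.090909, 0.090909 (working shown to 6 dp, full precision carried).
D = 0.181818² + 0.090909² + 0.090909² + 0.090909² + 0.181818² + 0.090909² + 0.090909² + 0.090909² + 0.090909² = 0.033058 + 0.008264 + 0.008264 + 0.008264 + 0.033058 + 0.008264 + 0.008264 + 0.008264 + 0.008264 = 0.123967.
So 1 − D = 0.876033, i.e. 0.8760 to 4 decimal places.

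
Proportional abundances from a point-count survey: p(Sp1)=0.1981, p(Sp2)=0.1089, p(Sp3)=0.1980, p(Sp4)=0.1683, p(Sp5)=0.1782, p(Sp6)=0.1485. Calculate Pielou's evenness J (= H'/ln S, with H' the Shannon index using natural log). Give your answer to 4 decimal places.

H' = −Σ pᵢ ln pᵢ = −((-0.320721) + (-0.241467) + (-0.320659) + (-0.299912) + (-0.307368) + (-0.283215)) = 1.773341 (working shown to 6 dp, full precision carried).
With S = 6 species, ln S = 1.791759, so J = 1.773341/1.791759 = 0.989720, i.e. 0.9897 to 4 decimal places.

0.9897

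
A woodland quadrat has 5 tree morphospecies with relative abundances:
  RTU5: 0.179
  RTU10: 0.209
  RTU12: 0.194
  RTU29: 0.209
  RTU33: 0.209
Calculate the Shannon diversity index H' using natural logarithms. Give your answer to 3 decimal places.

1.608

Each pᵢ ln pᵢ term (working shown to 5 dp, full precision carried): 0.179×(-1.72037)=-0.30795, 0.209×(-1.56542)=-0.32717, 0.194×(-1.63990)=-0.31814, 0.209×(-1.56542)=-0.32717, 0.209×(-1.56542)=-0.32717.
Sum = -1.60761, so H' = 1.608.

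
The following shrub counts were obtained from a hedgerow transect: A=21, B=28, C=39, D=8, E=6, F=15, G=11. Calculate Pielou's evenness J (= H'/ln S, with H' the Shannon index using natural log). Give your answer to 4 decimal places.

Total N = 21+28+39+8+6+15+11 = 128, so the proportions are 0.164062, 0.21875, 0.304688, 0.0625, 0.046875, 0.117188, 0.085938 (working shown to 6 dp, full precision carried).
H' = −Σ pᵢ ln pᵢ = −((-0.296544) + (-0.332462) + (-0.362112) + (-0.173287) + (-0.143450) + (-0.251248) + (-0.210902)) = 1.770005.
With S = 7 species, ln S = 1.945910, so J = 1.770005/1.945910 = 0.909602, i.e. 0.9096 to 4 decimal places.

0.9096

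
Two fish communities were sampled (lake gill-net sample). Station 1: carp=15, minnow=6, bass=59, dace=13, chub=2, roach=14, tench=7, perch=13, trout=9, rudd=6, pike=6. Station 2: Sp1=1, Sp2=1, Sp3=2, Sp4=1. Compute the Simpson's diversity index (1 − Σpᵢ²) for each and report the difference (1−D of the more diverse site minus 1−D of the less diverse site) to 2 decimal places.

0.08

Station 1: N=150, proportions 0.1, 0.04, 0.3933, 0.0867, 0.0133, 0.0933, 0.0467, 0.0867, 0.06, 0.04, 0.04, giving 1−D = 0.8008 (working shown to 4 dp, full precision carried).
Station 2: N=5, proportions 0.2, 0.2, 0.4, 0.2, giving 1−D = 0.7200.
Difference = |0.8008 − 0.7200| = 0.0808, i.e. 0.08 to 2 decimal places.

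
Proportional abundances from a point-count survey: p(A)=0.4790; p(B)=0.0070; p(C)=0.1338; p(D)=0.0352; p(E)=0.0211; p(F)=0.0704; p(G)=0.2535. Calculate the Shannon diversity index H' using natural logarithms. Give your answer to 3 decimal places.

1.390

Each pᵢ ln pᵢ term (working shown to 5 dp, full precision carried): 0.479×(-0.73605)=-0.35257, 0.007×(-4.96185)=-0.03473, 0.1338×(-2.01141)=-0.26913, 0.0352×(-3.34671)=-0.11780, 0.0211×(-3.85848)=-0.08141, 0.0704×(-2.65356)=-0.18681, 0.2535×(-1.37239)=-0.34790.
Sum = -1.39036, so H' = 1.390.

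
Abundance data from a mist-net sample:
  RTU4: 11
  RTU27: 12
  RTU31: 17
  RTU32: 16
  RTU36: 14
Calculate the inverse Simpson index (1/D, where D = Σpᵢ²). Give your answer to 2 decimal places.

Total N = 11+12+17+16+14 = 70, so the proportions are 0.157143, 0.171429, 0.242857, 0.228571, 0.2 (working shown to 6 dp, full precision carried).
D = 0.157143² + 0.171429² + 0.242857² + 0.228571² + 0.2² = 0.024694 + 0.029388 + 0.058980 + 0.052245 + 0.040000 = 0.205306.
So 1/D = 4.8708, i.e. 4.87 to 2 decimal places.

4.87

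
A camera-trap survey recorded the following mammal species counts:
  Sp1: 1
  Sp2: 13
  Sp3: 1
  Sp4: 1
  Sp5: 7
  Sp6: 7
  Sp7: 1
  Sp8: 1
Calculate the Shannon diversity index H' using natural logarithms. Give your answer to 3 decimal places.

1.572

Total N = 1+13+1+1+7+7+1+1 = 32, so the proportions are 0.03125, 0.40625, 0.03125, 0.03125, 0.21875, 0.21875, 0.03125, 0.03125 (working shown to 5 dp, full precision carried).
Each pᵢ ln pᵢ term: 0.03125×(-3.46574)=-0.10830, 0.40625×(-0.90079)=-0.36594, 0.03125×(-3.46574)=-0.10830, 0.03125×(-3.46574)=-0.10830, 0.21875×(-1.51983)=-0.33246, 0.21875×(-1.51983)=-0.33246, 0.03125×(-3.46574)=-0.10830, 0.03125×(-3.46574)=-0.10830.
Sum = -1.57239, so H' = 1.572.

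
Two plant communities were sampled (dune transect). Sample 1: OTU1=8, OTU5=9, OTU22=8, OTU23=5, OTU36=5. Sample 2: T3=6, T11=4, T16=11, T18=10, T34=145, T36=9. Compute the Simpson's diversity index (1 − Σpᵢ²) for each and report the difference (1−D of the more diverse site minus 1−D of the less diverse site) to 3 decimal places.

Sample 1: N=35, proportions 0.22857, 0.25714, 0.22857, 0.14286, 0.14286, giving 1−D = 0.78857 (working shown to 5 dp, full precision carried).
Sample 2: N=185, proportions 0.03243, 0.02162, 0.05946, 0.05405, 0.78378, 0.04865, giving 1−D = 0.37534.
Difference = |0.78857 − 0.37534| = 0.41323, i.e. 0.413 to 3 decimal places.

0.413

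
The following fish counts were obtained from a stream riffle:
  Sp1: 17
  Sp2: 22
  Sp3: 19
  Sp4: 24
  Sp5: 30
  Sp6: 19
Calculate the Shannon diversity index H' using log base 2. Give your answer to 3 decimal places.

2.558

Total N = 17+22+19+24+30+19 = 131, so the proportions are 0.12977, 0.16794, 0.14504, 0.18321, 0.22901, 0.14504 (working shown to 5 dp, full precision carried).
Each pᵢ log₂ pᵢ term: 0.12977×(-2.94596)=-0.38230, 0.16794×(-2.57399)=-0.43227, 0.14504×(-2.78550)=-0.40400, 0.18321×(-2.44846)=-0.44857, 0.22901×(-2.12653)=-0.48699, 0.14504×(-2.78550)=-0.40400.
Sum = -2.55814, so H' = 2.558.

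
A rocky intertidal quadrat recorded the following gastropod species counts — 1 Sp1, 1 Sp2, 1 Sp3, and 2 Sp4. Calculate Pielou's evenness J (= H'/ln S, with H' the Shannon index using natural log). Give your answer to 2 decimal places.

Total N = 1+1+1+2 = 5, so the proportions are 0.2, 0.2, 0.2, 0.4 (working shown to 4 dp, full precision carried).
H' = −Σ pᵢ ln pᵢ = −((-0.3219) + (-0.3219) + (-0.3219) + (-0.3665)) = 1.3322.
With S = 4 species, ln S = 1.3863, so J = 1.3322/1.3863 = 0.9610, i.e. 0.96 to 2 decimal places.

0.96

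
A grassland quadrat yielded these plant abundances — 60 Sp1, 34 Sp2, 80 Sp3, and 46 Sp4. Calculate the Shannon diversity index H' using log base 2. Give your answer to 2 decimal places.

1.93

Total N = 60+34+80+46 = 220, so the proportions are 0.2727, 0.1545, 0.3636, 0.2091 (working shown to 4 dp, full precision carried).
Each pᵢ log₂ pᵢ term: 0.2727×(-1.8745)=-0.5112, 0.1545×(-2.6939)=-0.4163, 0.3636×(-1.4594)=-0.5307, 0.2091×(-2.2578)=-0.4721.
Sum = -1.9303, so H' = 1.93.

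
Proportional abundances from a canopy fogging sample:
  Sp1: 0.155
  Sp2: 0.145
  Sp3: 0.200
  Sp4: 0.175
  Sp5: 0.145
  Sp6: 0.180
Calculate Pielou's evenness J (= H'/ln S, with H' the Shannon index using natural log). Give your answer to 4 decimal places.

0.9960

H' = −Σ pᵢ ln pᵢ = −((-0.288971) + (-0.279998) + (-0.321888) + (-0.305020) + (-0.279998) + (-0.308664)) = 1.784538 (working shown to 6 dp, full precision carried).
With S = 6 species, ln S = 1.791759, so J = 1.784538/1.791759 = 0.995970, i.e. 0.9960 to 4 decimal places.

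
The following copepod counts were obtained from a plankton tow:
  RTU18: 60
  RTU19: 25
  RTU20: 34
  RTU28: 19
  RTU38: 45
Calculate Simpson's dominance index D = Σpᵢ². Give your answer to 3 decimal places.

Total N = 60+25+34+19+45 = 183, so the proportions are 0.32787, 0.13661, 0.18579, 0.10383, 0.2459 (working shown to 5 dp, full precision carried).
D = 0.32787² + 0.13661² + 0.18579² + 0.10383² + 0.2459² = 0.10750 + 0.01866 + 0.03452 + 0.01078 + 0.06047 = 0.23193.
To 3 decimal places, D = 0.232.

0.232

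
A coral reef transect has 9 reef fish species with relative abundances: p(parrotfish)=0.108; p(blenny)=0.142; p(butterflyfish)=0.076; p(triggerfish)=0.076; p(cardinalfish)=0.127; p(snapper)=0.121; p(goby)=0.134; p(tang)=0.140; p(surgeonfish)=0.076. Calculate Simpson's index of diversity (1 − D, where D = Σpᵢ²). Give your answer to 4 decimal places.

D = 0.108² + 0.142² + 0.076² + 0.076² + 0.127² + 0.121² + 0.134² + 0.14² + 0.076² = 0.011664 + 0.020164 + 0.005776 + 0.005776 + 0.016129 + 0.014641 + 0.017956 + 0.019600 + 0.005776 = 0.117482 (working shown to 6 dp, full precision carried).
So 1 − D = 0.882518, i.e. 0.8825 to 4 decimal places.

0.8825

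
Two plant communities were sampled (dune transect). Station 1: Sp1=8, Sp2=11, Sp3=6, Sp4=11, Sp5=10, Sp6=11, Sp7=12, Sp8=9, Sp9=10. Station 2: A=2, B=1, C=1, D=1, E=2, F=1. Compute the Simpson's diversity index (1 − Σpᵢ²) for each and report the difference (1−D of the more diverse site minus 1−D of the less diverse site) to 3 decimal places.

Station 1: N=88, proportions 0.09091, 0.125, 0.06818, 0.125, 0.11364, 0.125, 0.13636, 0.10227, 0.11364, giving 1−D = 0.88533 (working shown to 5 dp, full precision carried).
Station 2: N=8, proportions 0.25, 0.125, 0.125, 0.125, 0.25, 0.125, giving 1−D = 0.81250.
Difference = |0.88533 − 0.81250| = 0.07283, i.e. 0.073 to 3 decimal places.

0.073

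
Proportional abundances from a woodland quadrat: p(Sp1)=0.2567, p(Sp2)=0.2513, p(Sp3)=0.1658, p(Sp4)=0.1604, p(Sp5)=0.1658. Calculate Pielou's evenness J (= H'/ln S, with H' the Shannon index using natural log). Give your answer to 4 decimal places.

0.9852

H' = −Σ pᵢ ln pᵢ = −((-0.349073) + (-0.347072) + (-0.297938) + (-0.293546) + (-0.297938)) = 1.585567 (working shown to 6 dp, full precision carried).
With S = 5 species, ln S = 1.609438, so J = 1.585567/1.609438 = 0.985168, i.e. 0.9852 to 4 decimal places.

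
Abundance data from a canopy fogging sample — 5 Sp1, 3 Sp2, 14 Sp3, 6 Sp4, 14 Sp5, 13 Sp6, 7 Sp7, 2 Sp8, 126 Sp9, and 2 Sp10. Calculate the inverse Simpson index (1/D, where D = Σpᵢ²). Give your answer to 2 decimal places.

Total N = 5+3+14+6+14+13+7+2+126+2 = 192, so the proportions are 0.02604, 0.01562, 0.07292, 0.03125, 0.07292, 0.06771, 0.03646, 0.01042, 0.65625, 0.01042 (working shown to 5 dp, full precision carried).
D = 0.02604² + 0.01562² + 0.07292² + 0.03125² + 0.07292² + 0.06771² + 0.03646² + 0.01042² + 0.65625² + 0.01042² = 0.00068 + 0.00024 + 0.00532 + 0.00098 + 0.00532 + 0.00458 + 0.00133 + 0.00011 + 0.43066 + 0.00011 = 0.44933.
So 1/D = 2.2255, i.e. 2.23 to 2 decimal places.

2.23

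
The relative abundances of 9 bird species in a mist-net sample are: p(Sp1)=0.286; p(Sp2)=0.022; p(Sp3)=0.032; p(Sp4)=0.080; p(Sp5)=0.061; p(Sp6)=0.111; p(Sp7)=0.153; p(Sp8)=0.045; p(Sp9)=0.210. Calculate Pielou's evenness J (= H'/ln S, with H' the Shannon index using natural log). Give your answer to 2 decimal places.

0.88

H' = −Σ pᵢ ln pᵢ = −((-0.3580) + (-0.0840) + (-0.1101) + (-0.2021) + (-0.1706) + (-0.2440) + (-0.2872) + (-0.1395) + (-0.3277)) = 1.9233 (working shown to 4 dp, full precision carried).
With S = 9 species, ln S = 2.1972, so J = 1.9233/2.1972 = 0.8753, i.e. 0.88 to 2 decimal places.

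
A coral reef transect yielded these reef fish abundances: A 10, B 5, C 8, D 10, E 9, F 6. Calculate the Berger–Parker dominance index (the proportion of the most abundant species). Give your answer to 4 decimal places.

0.2083

Total N = 10+5+8+10+9+6 = 48, so the proportions are 0.208333, 0.104167, 0.166667, 0.208333, 0.1875, 0.125 (working shown to 6 dp, full precision carried).
The largest proportion is 0.208333, i.e. d = 0.2083 to 4 decimal places.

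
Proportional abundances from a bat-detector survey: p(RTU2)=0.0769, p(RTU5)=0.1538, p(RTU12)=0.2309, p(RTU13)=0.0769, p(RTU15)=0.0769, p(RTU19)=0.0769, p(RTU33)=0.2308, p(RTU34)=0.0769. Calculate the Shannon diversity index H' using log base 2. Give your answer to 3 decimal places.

Each pᵢ log₂ pᵢ term (working shown to 5 dp, full precision carried): 0.0769×(-3.70087)=-0.28460, 0.1538×(-2.70087)=-0.41539, 0.2309×(-2.11466)=-0.48827, 0.0769×(-3.70087)=-0.28460, 0.0769×(-3.70087)=-0.28460, 0.0769×(-3.70087)=-0.28460, 0.2308×(-2.11528)=-0.48821, 0.0769×(-3.70087)=-0.28460.
Sum = -2.81486, so H' = 2.815.

2.815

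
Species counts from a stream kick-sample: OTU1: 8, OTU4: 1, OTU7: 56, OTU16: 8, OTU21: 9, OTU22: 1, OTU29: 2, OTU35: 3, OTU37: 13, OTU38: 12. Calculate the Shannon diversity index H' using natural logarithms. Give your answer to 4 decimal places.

1.6627

Total N = 8+1+56+8+9+1+2+3+13+12 = 113, so the proportions are 0.070796, 0.00885, 0.495575, 0.070796, 0.079646, 0.00885, 0.017699, 0.026549, 0.115044, 0.106195 (working shown to 6 dp, full precision carried).
Each pᵢ ln pᵢ term: 0.070796×(-2.647946)=-0.187465, 0.00885×(-4.727388)=-0.041835, 0.495575×(-0.702036)=-0.347912, 0.070796×(-2.647946)=-0.187465, 0.079646×(-2.530163)=-0.201517, 0.00885×(-4.727388)=-0.041835, 0.017699×(-4.034241)=-0.071402, 0.026549×(-3.628776)=-0.096339, 0.115044×(-2.162438)=-0.248776, 0.106195×(-2.242481)=-0.238140.
Sum = -1.662688, so H' = 1.6627.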